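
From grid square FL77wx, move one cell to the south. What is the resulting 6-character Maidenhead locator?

Latitude subsquare x = 23; −1 → 22 = w.
The longitude characters are unchanged.

FL77ww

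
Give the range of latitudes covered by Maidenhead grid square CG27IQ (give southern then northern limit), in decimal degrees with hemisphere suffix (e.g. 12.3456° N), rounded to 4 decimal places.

Field C=2, G=6: +2·20° lon, +6·10° lat → SW at lon -140°, lat -30°.
Square 2, 7: +2·2° lon, +7·1° lat → SW at lon -136°, lat -23°.
Subsquare i=8, q=16: +8·0.0833333° lon, +16·0.0416667° lat → SW at lon -135.333°, lat -22.3333°.
Cell spans 0.0833333° lon × 0.0416667° lat.
south 22.3333° S, north 22.2917° S.

22.3333° S, 22.2917° S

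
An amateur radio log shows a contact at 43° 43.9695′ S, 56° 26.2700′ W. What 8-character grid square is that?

GE16sg74

Offset from 180°W / 90°S: lon 123.56217°, lat 46.26718°.
Field (20°×10°, letters A–R): 123.56217/20 → 6 → G, 46.26718/10 → 4 → E; chars GE.
Square (2°×1°, digits 0–9): 3.56217/2 → 1, 6.26718/1 → 6; chars 16.
Subsquare (5′×2.5′, letters a–x): 1.56217/0.0833333 → 18 → s, 0.26718/0.0416667 → 6 → g; chars sg.
Extended square (30″×15″, digits 0–9): 0.06217/0.00833333 → 7, 0.01718/0.00416667 → 4; chars 74.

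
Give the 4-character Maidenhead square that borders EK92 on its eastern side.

FK02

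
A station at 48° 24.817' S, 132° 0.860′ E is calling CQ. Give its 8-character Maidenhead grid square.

PE61ao10

Add 180° to longitude and 90° to latitude: 312.01433, 41.58638.
Field (20°×10°, letters A–R): lon ⌊312.01433/20⌋ = 15 → P; lat ⌊41.58638/10⌋ = 4 → E.
Square (2°×1°, digits 0–9): lon ⌊12.01433/2⌋ = 6; lat ⌊1.58638/1⌋ = 1.
Subsquare (5′×2.5′, letters a–x): lon ⌊0.01433/0.0833333⌋ = 0 → a; lat ⌊0.58638/0.0416667⌋ = 14 → o.
Extended square (30″×15″, digits 0–9): lon ⌊0.01433/0.00833333⌋ = 1; lat ⌊0.00305/0.00416667⌋ = 0.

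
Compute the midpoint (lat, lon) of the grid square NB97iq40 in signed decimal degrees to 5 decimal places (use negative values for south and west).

-72.33125, 98.70417

Field N=13, B=1: +13·20° lon, +1·10° lat → SW at lon 80°, lat -80°.
Square 9, 7: +9·2° lon, +7·1° lat → SW at lon 98°, lat -73°.
Subsquare i=8, q=16: +8·0.0833333° lon, +16·0.0416667° lat → SW at lon 98.6667°, lat -72.3333°.
Extended square 4, 0: +4·0.00833333° lon, +0·0.00416667° lat → SW at lon 98.7°, lat -72.3333°.
Cell spans 0.00833333° lon × 0.00416667° lat. Centre is SW corner plus half of each.
latitude -72.33125, longitude 98.70417.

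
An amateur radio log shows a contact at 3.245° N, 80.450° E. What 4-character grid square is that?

Shift to the Maidenhead origin (180°W, 90°S): lon 260.45, lat 93.25.
Field: 260.45/20 → 13 → N, 93.25/10 → 9 → J; chars NJ.
Square: 0.45/2 → 0, 3.25/1 → 3; chars 03.

NJ03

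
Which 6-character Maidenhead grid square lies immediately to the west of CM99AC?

Longitude subsquare a = 0; −1 → -1, wraps to 23 = x, carry into square.
Longitude square 9; −1 → 8.
The latitude characters are unchanged.

CM89xc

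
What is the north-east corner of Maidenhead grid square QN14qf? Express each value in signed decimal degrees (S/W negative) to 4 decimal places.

Field Q=16, N=13: +16·20° lon, +13·10° lat → SW at lon 140°, lat 40°.
Square 1, 4: +1·2° lon, +4·1° lat → SW at lon 142°, lat 44°.
Subsquare q=16, f=5: +16·0.0833333° lon, +5·0.0416667° lat → SW at lon 143.333°, lat 44.2083°.
Cell spans 0.0833333° lon × 0.0416667° lat. NE corner is SW corner plus one full cell.
latitude 44.2500, longitude 143.4167.

44.2500, 143.4167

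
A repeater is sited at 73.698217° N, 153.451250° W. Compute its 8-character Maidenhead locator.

BQ33gq57

Shift to the Maidenhead origin (180°W, 90°S): lon 26.54875, lat 163.69822.
Field: 26.54875/20 → 1 → B, 163.69822/10 → 16 → Q; chars BQ.
Square: 6.54875/2 → 3, 3.69822/1 → 3; chars 33.
Subsquare: 0.54875/0.0833333 → 6 → g, 0.69822/0.0416667 → 16 → q; chars gq.
Extended square: 0.04875/0.00833333 → 5, 0.03155/0.00416667 → 7; chars 57.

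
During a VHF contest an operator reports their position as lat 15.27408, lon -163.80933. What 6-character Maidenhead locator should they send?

AK85cg

Offset from 180°W / 90°S: lon 16.1907°, lat 105.2741°.
Field: 16.1907/20 → 0 → A, 105.2741/10 → 10 → K; chars AK.
Square: 16.1907/2 → 8, 5.2741/1 → 5; chars 85.
Subsquare: 0.1907/0.0833333 → 2 → c, 0.2741/0.0416667 → 6 → g; chars cg.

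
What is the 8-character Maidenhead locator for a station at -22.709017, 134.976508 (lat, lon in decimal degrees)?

Shift to the Maidenhead origin (180°W, 90°S): lon 314.97651, lat 67.29098.
Field: lon ⌊314.97651/20⌋ = 15 → P; lat ⌊67.29098/10⌋ = 6 → G.
Square: lon ⌊14.97651/2⌋ = 7; lat ⌊7.29098/1⌋ = 7.
Subsquare: lon ⌊0.97651/0.0833333⌋ = 11 → l; lat ⌊0.29098/0.0416667⌋ = 6 → g.
Extended square: lon ⌊0.05984/0.00833333⌋ = 7; lat ⌊0.04098/0.00416667⌋ = 9.

PG77lg79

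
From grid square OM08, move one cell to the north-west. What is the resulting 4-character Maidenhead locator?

Longitude square 0; −1 → -1, wraps to 9, carry into field.
Longitude field O = 14; −1 → 13 = N.
Latitude square 8; +1 → 9.

NM99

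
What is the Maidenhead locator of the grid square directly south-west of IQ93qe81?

Longitude extended square 8; −1 → 7.
Latitude extended square 1; −1 → 0.

IQ93qe70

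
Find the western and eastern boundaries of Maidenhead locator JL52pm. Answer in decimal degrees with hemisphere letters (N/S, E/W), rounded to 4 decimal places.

11.2500° E, 11.3333° E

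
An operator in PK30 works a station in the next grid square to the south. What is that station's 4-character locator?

Latitude square 0; −1 → -1, wraps to 9, carry into field.
Latitude field K = 10; −1 → 9 = J.
The longitude characters are unchanged.

PJ39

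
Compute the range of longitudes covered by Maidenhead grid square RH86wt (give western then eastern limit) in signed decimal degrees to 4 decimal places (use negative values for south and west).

177.8333, 177.9167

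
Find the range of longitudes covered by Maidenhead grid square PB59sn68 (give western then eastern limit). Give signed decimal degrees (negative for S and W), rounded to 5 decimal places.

131.55000, 131.55833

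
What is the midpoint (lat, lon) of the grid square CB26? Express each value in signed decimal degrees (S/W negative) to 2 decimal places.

-73.50, -135.00

Field C=2, B=1: +2·20° lon, +1·10° lat → SW at lon -140°, lat -80°.
Square 2, 6: +2·2° lon, +6·1° lat → SW at lon -136°, lat -74°.
Cell spans 2° lon × 1° lat. Centre is SW corner plus half of each.
latitude -73.50, longitude -135.00.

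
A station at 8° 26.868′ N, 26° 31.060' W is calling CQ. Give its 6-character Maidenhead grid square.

Offset from 180°W / 90°S: lon 153.4823°, lat 98.4478°.
Field: lon ⌊153.4823/20⌋ = 7 → H; lat ⌊98.4478/10⌋ = 9 → J.
Square: lon ⌊13.4823/2⌋ = 6; lat ⌊8.4478/1⌋ = 8.
Subsquare: lon ⌊1.4823/0.0833333⌋ = 17 → r; lat ⌊0.4478/0.0416667⌋ = 10 → k.

HJ68rk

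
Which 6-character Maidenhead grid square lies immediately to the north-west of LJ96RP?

LJ96qq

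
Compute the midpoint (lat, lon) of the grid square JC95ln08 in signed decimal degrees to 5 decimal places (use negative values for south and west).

-64.42292, 18.92083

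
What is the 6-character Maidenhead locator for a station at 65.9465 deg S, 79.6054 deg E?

Add 180° to longitude and 90° to latitude: 259.6054, 24.0535.
Field: 259.6054/20 → 12 → M, 24.0535/10 → 2 → C; chars MC.
Square: 19.6054/2 → 9, 4.0535/1 → 4; chars 94.
Subsquare: 1.6054/0.0833333 → 19 → t, 0.0535/0.0416667 → 1 → b; chars tb.

MC94tb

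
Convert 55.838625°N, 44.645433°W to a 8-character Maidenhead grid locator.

GO75qu21

Add 180° to longitude and 90° to latitude: 135.35457, 145.83863.
Field: lon ⌊135.35457/20⌋ = 6 → G; lat ⌊145.83863/10⌋ = 14 → O.
Square: lon ⌊15.35457/2⌋ = 7; lat ⌊5.83863/1⌋ = 5.
Subsquare: lon ⌊1.35457/0.0833333⌋ = 16 → q; lat ⌊0.83863/0.0416667⌋ = 20 → u.
Extended square: lon ⌊0.02123/0.00833333⌋ = 2; lat ⌊0.00529/0.00416667⌋ = 1.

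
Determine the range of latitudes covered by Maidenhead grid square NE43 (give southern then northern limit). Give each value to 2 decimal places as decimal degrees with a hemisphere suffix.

47.00° S, 46.00° S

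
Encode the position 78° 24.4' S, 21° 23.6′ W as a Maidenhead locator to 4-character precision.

HB91

Shift to the Maidenhead origin (180°W, 90°S): lon 158.61, lat 11.59.
Field: lon ⌊158.61/20⌋ = 7 → H; lat ⌊11.59/10⌋ = 1 → B.
Square: lon ⌊18.61/2⌋ = 9; lat ⌊1.59/1⌋ = 1.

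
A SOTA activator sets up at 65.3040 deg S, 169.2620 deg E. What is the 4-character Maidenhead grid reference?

Offset from 180°W / 90°S: lon 349.26°, lat 24.70°.
Field: lon ⌊349.26/20⌋ = 17 → R; lat ⌊24.70/10⌋ = 2 → C.
Square: lon ⌊9.26/2⌋ = 4; lat ⌊4.70/1⌋ = 4.

RC44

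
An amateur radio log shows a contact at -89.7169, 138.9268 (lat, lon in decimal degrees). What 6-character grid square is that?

PA90lg

Add 180° to longitude and 90° to latitude: 318.9268, 0.2831.
Field (20°×10°, letters A–R): lon ⌊318.9268/20⌋ = 15 → P; lat ⌊0.2831/10⌋ = 0 → A.
Square (2°×1°, digits 0–9): lon ⌊18.9268/2⌋ = 9; lat ⌊0.2831/1⌋ = 0.
Subsquare (5′×2.5′, letters a–x): lon ⌊0.9268/0.0833333⌋ = 11 → l; lat ⌊0.2831/0.0416667⌋ = 6 → g.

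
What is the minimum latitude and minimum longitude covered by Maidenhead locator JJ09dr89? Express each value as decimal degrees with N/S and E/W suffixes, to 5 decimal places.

9.74583° N, 0.31667° E

Field J=9, J=9: +9·20° lon, +9·10° lat → SW at lon 0°, lat 0°.
Square 0, 9: +0·2° lon, +9·1° lat → SW at lon 0°, lat 9°.
Subsquare d=3, r=17: +3·0.0833333° lon, +17·0.0416667° lat → SW at lon 0.25°, lat 9.70833°.
Extended square 8, 9: +8·0.00833333° lon, +9·0.00416667° lat → SW at lon 0.316667°, lat 9.74583°.
latitude 9.74583° N, longitude 0.31667° E.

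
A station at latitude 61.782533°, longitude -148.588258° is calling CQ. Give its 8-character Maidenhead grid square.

BP51qs97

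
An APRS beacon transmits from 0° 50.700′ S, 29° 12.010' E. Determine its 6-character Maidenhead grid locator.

KI49od

Add 180° to longitude and 90° to latitude: 209.2002, 89.1550.
Field (20°×10°, letters A–R): lon ⌊209.2002/20⌋ = 10 → K; lat ⌊89.1550/10⌋ = 8 → I.
Square (2°×1°, digits 0–9): lon ⌊9.2002/2⌋ = 4; lat ⌊9.1550/1⌋ = 9.
Subsquare (5′×2.5′, letters a–x): lon ⌊1.2002/0.0833333⌋ = 14 → o; lat ⌊0.1550/0.0416667⌋ = 3 → d.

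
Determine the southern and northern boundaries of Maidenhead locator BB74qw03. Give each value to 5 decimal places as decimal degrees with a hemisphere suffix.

75.07083° S, 75.06667° S

Field B=1, B=1: +1·20° lon, +1·10° lat → SW at lon -160°, lat -80°.
Square 7, 4: +7·2° lon, +4·1° lat → SW at lon -146°, lat -76°.
Subsquare q=16, w=22: +16·0.0833333° lon, +22·0.0416667° lat → SW at lon -144.667°, lat -75.0833°.
Extended square 0, 3: +0·0.00833333° lon, +3·0.00416667° lat → SW at lon -144.667°, lat -75.0708°.
Cell spans 0.00833333° lon × 0.00416667° lat.
south 75.07083° S, north 75.06667° S.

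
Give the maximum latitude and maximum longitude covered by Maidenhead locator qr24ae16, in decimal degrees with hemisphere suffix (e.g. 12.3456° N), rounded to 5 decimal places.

84.19583° N, 144.01667° E

Field Q=16, R=17: +16·20° lon, +17·10° lat → SW at lon 140°, lat 80°.
Square 2, 4: +2·2° lon, +4·1° lat → SW at lon 144°, lat 84°.
Subsquare a=0, e=4: +0·0.0833333° lon, +4·0.0416667° lat → SW at lon 144°, lat 84.1667°.
Extended square 1, 6: +1·0.00833333° lon, +6·0.00416667° lat → SW at lon 144.008°, lat 84.1917°.
Cell spans 0.00833333° lon × 0.00416667° lat. NE corner is SW corner plus one full cell.
latitude 84.19583° N, longitude 144.01667° E.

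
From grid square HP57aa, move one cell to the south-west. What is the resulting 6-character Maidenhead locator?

HP46xx

Longitude subsquare a = 0; −1 → -1, wraps to 23 = x, carry into square.
Longitude square 5; −1 → 4.
Latitude subsquare a = 0; −1 → -1, wraps to 23 = x, carry into square.
Latitude square 7; −1 → 6.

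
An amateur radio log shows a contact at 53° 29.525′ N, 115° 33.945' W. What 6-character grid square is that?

DO23fl

Shift to the Maidenhead origin (180°W, 90°S): lon 64.4343, lat 143.4921.
Field (20°×10°, letters A–R): lon ⌊64.4343/20⌋ = 3 → D; lat ⌊143.4921/10⌋ = 14 → O.
Square (2°×1°, digits 0–9): lon ⌊4.4343/2⌋ = 2; lat ⌊3.4921/1⌋ = 3.
Subsquare (5′×2.5′, letters a–x): lon ⌊0.4343/0.0833333⌋ = 5 → f; lat ⌊0.4921/0.0416667⌋ = 11 → l.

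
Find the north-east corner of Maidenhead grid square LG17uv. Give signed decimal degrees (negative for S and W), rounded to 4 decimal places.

Field L=11, G=6: +11·20° lon, +6·10° lat → SW at lon 40°, lat -30°.
Square 1, 7: +1·2° lon, +7·1° lat → SW at lon 42°, lat -23°.
Subsquare u=20, v=21: +20·0.0833333° lon, +21·0.0416667° lat → SW at lon 43.6667°, lat -22.125°.
Cell spans 0.0833333° lon × 0.0416667° lat. NE corner is SW corner plus one full cell.
latitude -22.0833, longitude 43.7500.

-22.0833, 43.7500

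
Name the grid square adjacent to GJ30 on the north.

GJ31

Latitude square 0; +1 → 1.
The longitude characters are unchanged.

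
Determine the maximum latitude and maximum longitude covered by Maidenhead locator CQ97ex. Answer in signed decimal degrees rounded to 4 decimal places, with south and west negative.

78.0000, -121.5833

Field C=2, Q=16: +2·20° lon, +16·10° lat → SW at lon -140°, lat 70°.
Square 9, 7: +9·2° lon, +7·1° lat → SW at lon -122°, lat 77°.
Subsquare e=4, x=23: +4·0.0833333° lon, +23·0.0416667° lat → SW at lon -121.667°, lat 77.9583°.
Cell spans 0.0833333° lon × 0.0416667° lat. NE corner is SW corner plus one full cell.
latitude 78.0000, longitude -121.5833.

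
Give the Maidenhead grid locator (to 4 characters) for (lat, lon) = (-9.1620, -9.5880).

Shift to the Maidenhead origin (180°W, 90°S): lon 170.41, lat 80.84.
Field (20°×10°, letters A–R): 170.41/20 → 8 → I, 80.84/10 → 8 → I; chars II.
Square (2°×1°, digits 0–9): 10.41/2 → 5, 0.84/1 → 0; chars 50.

II50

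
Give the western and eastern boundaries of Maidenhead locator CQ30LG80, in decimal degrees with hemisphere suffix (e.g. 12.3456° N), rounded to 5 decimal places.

133.01667° W, 133.00833° W

Field C=2, Q=16: +2·20° lon, +16·10° lat → SW at lon -140°, lat 70°.
Square 3, 0: +3·2° lon, +0·1° lat → SW at lon -134°, lat 70°.
Subsquare l=11, g=6: +11·0.0833333° lon, +6·0.0416667° lat → SW at lon -133.083°, lat 70.25°.
Extended square 8, 0: +8·0.00833333° lon, +0·0.00416667° lat → SW at lon -133.017°, lat 70.25°.
Cell spans 0.00833333° lon × 0.00416667° lat.
west 133.01667° W, east 133.00833° W.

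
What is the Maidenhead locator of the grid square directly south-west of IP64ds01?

IP64cs90

Longitude extended square 0; −1 → -1, wraps to 9, carry into subsquare.
Longitude subsquare d = 3; −1 → 2 = c.
Latitude extended square 1; −1 → 0.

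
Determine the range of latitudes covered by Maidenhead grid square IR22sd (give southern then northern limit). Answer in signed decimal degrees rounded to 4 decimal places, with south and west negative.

82.1250, 82.1667

Field I=8, R=17: +8·20° lon, +17·10° lat → SW at lon -20°, lat 80°.
Square 2, 2: +2·2° lon, +2·1° lat → SW at lon -16°, lat 82°.
Subsquare s=18, d=3: +18·0.0833333° lon, +3·0.0416667° lat → SW at lon -14.5°, lat 82.125°.
Cell spans 0.0833333° lon × 0.0416667° lat.
south 82.1250, north 82.1667.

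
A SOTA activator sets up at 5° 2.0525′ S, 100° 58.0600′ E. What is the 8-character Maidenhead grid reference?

Shift to the Maidenhead origin (180°W, 90°S): lon 280.96767, lat 84.96579.
Field (20°×10°, letters A–R): lon ⌊280.96767/20⌋ = 14 → O; lat ⌊84.96579/10⌋ = 8 → I.
Square (2°×1°, digits 0–9): lon ⌊0.96767/2⌋ = 0; lat ⌊4.96579/1⌋ = 4.
Subsquare (5′×2.5′, letters a–x): lon ⌊0.96767/0.0833333⌋ = 11 → l; lat ⌊0.96579/0.0416667⌋ = 23 → x.
Extended square (30″×15″, digits 0–9): lon ⌊0.05100/0.00833333⌋ = 6; lat ⌊0.00746/0.00416667⌋ = 1.

OI04lx61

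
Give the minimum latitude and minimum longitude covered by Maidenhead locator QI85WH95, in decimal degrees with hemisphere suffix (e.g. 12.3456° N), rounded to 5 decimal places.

4.68750° S, 157.90833° E

Field Q=16, I=8: +16·20° lon, +8·10° lat → SW at lon 140°, lat -10°.
Square 8, 5: +8·2° lon, +5·1° lat → SW at lon 156°, lat -5°.
Subsquare w=22, h=7: +22·0.0833333° lon, +7·0.0416667° lat → SW at lon 157.833°, lat -4.70833°.
Extended square 9, 5: +9·0.00833333° lon, +5·0.00416667° lat → SW at lon 157.908°, lat -4.6875°.
latitude 4.68750° S, longitude 157.90833° E.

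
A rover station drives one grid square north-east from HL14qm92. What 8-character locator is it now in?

HL14rm03

Longitude extended square 9; +1 → 10, wraps to 0, carry into subsquare.
Longitude subsquare q = 16; +1 → 17 = r.
Latitude extended square 2; +1 → 3.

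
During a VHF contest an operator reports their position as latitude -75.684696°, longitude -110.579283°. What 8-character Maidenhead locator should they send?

Offset from 180°W / 90°S: lon 69.42072°, lat 14.31530°.
Field (20°×10°, letters A–R): lon ⌊69.42072/20⌋ = 3 → D; lat ⌊14.31530/10⌋ = 1 → B.
Square (2°×1°, digits 0–9): lon ⌊9.42072/2⌋ = 4; lat ⌊4.31530/1⌋ = 4.
Subsquare (5′×2.5′, letters a–x): lon ⌊1.42072/0.0833333⌋ = 17 → r; lat ⌊0.31530/0.0416667⌋ = 7 → h.
Extended square (30″×15″, digits 0–9): lon ⌊0.00405/0.00833333⌋ = 0; lat ⌊0.02364/0.00416667⌋ = 5.

DB44rh05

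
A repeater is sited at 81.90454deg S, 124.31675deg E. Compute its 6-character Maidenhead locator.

PA28dc

Offset from 180°W / 90°S: lon 304.3168°, lat 8.0955°.
Field (20°×10°, letters A–R): 304.3168/20 → 15 → P, 8.0955/10 → 0 → A; chars PA.
Square (2°×1°, digits 0–9): 4.3168/2 → 2, 8.0955/1 → 8; chars 28.
Subsquare (5′×2.5′, letters a–x): 0.3168/0.0833333 → 3 → d, 0.0955/0.0416667 → 2 → c; chars dc.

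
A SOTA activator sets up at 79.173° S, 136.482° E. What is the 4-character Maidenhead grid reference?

PB80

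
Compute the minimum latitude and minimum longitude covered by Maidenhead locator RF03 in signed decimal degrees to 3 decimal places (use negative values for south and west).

-37.000, 160.000

Field R=17, F=5: +17·20° lon, +5·10° lat → SW at lon 160°, lat -40°.
Square 0, 3: +0·2° lon, +3·1° lat → SW at lon 160°, lat -37°.
latitude -37.000, longitude 160.000.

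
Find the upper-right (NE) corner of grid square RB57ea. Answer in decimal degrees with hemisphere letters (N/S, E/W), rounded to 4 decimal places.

72.9583° S, 170.4167° E

Field R=17, B=1: +17·20° lon, +1·10° lat → SW at lon 160°, lat -80°.
Square 5, 7: +5·2° lon, +7·1° lat → SW at lon 170°, lat -73°.
Subsquare e=4, a=0: +4·0.0833333° lon, +0·0.0416667° lat → SW at lon 170.333°, lat -73°.
Cell spans 0.0833333° lon × 0.0416667° lat. NE corner is SW corner plus one full cell.
latitude 72.9583° S, longitude 170.4167° E.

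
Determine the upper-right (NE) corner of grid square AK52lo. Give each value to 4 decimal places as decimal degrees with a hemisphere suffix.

12.6250° N, 169.0000° W

Field A=0, K=10: +0·20° lon, +10·10° lat → SW at lon -180°, lat 10°.
Square 5, 2: +5·2° lon, +2·1° lat → SW at lon -170°, lat 12°.
Subsquare l=11, o=14: +11·0.0833333° lon, +14·0.0416667° lat → SW at lon -169.083°, lat 12.5833°.
Cell spans 0.0833333° lon × 0.0416667° lat. NE corner is SW corner plus one full cell.
latitude 12.6250° N, longitude 169.0000° W.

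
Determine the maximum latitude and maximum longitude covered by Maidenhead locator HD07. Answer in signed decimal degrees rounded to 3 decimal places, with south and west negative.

Field H=7, D=3: +7·20° lon, +3·10° lat → SW at lon -40°, lat -60°.
Square 0, 7: +0·2° lon, +7·1° lat → SW at lon -40°, lat -53°.
Cell spans 2° lon × 1° lat. NE corner is SW corner plus one full cell.
latitude -52.000, longitude -38.000.

-52.000, -38.000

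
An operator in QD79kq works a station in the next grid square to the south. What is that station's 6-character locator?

Latitude subsquare q = 16; −1 → 15 = p.
The longitude characters are unchanged.

QD79kp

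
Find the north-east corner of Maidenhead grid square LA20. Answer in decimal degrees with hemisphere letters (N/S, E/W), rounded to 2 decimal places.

Field L=11, A=0: +11·20° lon, +0·10° lat → SW at lon 40°, lat -90°.
Square 2, 0: +2·2° lon, +0·1° lat → SW at lon 44°, lat -90°.
Cell spans 2° lon × 1° lat. NE corner is SW corner plus one full cell.
latitude 89.00° S, longitude 46.00° E.

89.00° S, 46.00° E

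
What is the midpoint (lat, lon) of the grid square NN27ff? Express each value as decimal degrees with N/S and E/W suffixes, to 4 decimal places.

Field N=13, N=13: +13·20° lon, +13·10° lat → SW at lon 80°, lat 40°.
Square 2, 7: +2·2° lon, +7·1° lat → SW at lon 84°, lat 47°.
Subsquare f=5, f=5: +5·0.0833333° lon, +5·0.0416667° lat → SW at lon 84.4167°, lat 47.2083°.
Cell spans 0.0833333° lon × 0.0416667° lat. Centre is SW corner plus half of each.
latitude 47.2292° N, longitude 84.4583° E.

47.2292° N, 84.4583° E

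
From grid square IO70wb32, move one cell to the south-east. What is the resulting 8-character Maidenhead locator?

IO70wb41

Longitude extended square 3; +1 → 4.
Latitude extended square 2; −1 → 1.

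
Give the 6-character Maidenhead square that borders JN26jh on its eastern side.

Longitude subsquare j = 9; +1 → 10 = k.
The latitude characters are unchanged.

JN26kh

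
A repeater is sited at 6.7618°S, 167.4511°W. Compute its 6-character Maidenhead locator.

AI63gf

Offset from 180°W / 90°S: lon 12.5489°, lat 83.2382°.
Field: 12.5489/20 → 0 → A, 83.2382/10 → 8 → I; chars AI.
Square: 12.5489/2 → 6, 3.2382/1 → 3; chars 63.
Subsquare: 0.5489/0.0833333 → 6 → g, 0.2382/0.0416667 → 5 → f; chars gf.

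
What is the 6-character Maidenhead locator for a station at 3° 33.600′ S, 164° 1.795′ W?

AI76xk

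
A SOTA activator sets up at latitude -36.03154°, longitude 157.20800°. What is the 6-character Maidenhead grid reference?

QF83ox

Add 180° to longitude and 90° to latitude: 337.2080, 53.9685.
Field: lon ⌊337.2080/20⌋ = 16 → Q; lat ⌊53.9685/10⌋ = 5 → F.
Square: lon ⌊17.2080/2⌋ = 8; lat ⌊3.9685/1⌋ = 3.
Subsquare: lon ⌊1.2080/0.0833333⌋ = 14 → o; lat ⌊0.9685/0.0416667⌋ = 23 → x.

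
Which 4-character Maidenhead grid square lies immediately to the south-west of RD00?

QC99

Longitude square 0; −1 → -1, wraps to 9, carry into field.
Longitude field R = 17; −1 → 16 = Q.
Latitude square 0; −1 → -1, wraps to 9, carry into field.
Latitude field D = 3; −1 → 2 = C.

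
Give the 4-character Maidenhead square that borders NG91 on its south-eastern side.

OG00

Longitude square 9; +1 → 10, wraps to 0, carry into field.
Longitude field N = 13; +1 → 14 = O.
Latitude square 1; −1 → 0.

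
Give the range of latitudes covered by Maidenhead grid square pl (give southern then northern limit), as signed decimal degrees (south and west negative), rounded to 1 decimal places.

Field P=15, L=11: +15·20° lon, +11·10° lat → SW at lon 120°, lat 20°.
Cell spans 20° lon × 10° lat.
south 20.0, north 30.0.

20.0, 30.0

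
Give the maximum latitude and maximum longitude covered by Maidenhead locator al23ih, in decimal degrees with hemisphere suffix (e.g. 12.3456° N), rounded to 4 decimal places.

Field A=0, L=11: +0·20° lon, +11·10° lat → SW at lon -180°, lat 20°.
Square 2, 3: +2·2° lon, +3·1° lat → SW at lon -176°, lat 23°.
Subsquare i=8, h=7: +8·0.0833333° lon, +7·0.0416667° lat → SW at lon -175.333°, lat 23.2917°.
Cell spans 0.0833333° lon × 0.0416667° lat. NE corner is SW corner plus one full cell.
latitude 23.3333° N, longitude 175.2500° W.

23.3333° N, 175.2500° W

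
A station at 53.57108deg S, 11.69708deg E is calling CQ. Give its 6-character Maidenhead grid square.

JD56uk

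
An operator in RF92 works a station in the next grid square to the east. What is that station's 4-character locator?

Longitude square 9; +1 → 10, wraps to 0, carry into field.
Longitude field R = 17; +1 → 18, wraps to 0 = A, wrapping around the antimeridian.
The latitude characters are unchanged.

AF02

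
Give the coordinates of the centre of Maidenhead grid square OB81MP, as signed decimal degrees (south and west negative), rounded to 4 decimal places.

-78.3542, 117.0417

Field O=14, B=1: +14·20° lon, +1·10° lat → SW at lon 100°, lat -80°.
Square 8, 1: +8·2° lon, +1·1° lat → SW at lon 116°, lat -79°.
Subsquare m=12, p=15: +12·0.0833333° lon, +15·0.0416667° lat → SW at lon 117°, lat -78.375°.
Cell spans 0.0833333° lon × 0.0416667° lat. Centre is SW corner plus half of each.
latitude -78.3542, longitude 117.0417.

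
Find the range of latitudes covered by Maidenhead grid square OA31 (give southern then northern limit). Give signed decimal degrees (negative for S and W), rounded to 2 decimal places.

-89.00, -88.00

Field O=14, A=0: +14·20° lon, +0·10° lat → SW at lon 100°, lat -90°.
Square 3, 1: +3·2° lon, +1·1° lat → SW at lon 106°, lat -89°.
Cell spans 2° lon × 1° lat.
south -89.00, north -88.00.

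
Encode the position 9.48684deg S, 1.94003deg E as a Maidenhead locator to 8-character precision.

JI00xm23

Add 180° to longitude and 90° to latitude: 181.94003, 80.51316.
Field: 181.94003/20 → 9 → J, 80.51316/10 → 8 → I; chars JI.
Square: 1.94003/2 → 0, 0.51316/1 → 0; chars 00.
Subsquare: 1.94003/0.0833333 → 23 → x, 0.51316/0.0416667 → 12 → m; chars xm.
Extended square: 0.02336/0.00833333 → 2, 0.01316/0.00416667 → 3; chars 23.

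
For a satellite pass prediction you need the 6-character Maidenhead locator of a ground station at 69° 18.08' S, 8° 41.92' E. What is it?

JC40iq

Offset from 180°W / 90°S: lon 188.6987°, lat 20.6987°.
Field (20°×10°, letters A–R): 188.6987/20 → 9 → J, 20.6987/10 → 2 → C; chars JC.
Square (2°×1°, digits 0–9): 8.6987/2 → 4, 0.6987/1 → 0; chars 40.
Subsquare (5′×2.5′, letters a–x): 0.6987/0.0833333 → 8 → i, 0.6987/0.0416667 → 16 → q; chars iq.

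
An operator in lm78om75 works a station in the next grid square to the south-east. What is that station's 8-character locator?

LM78om84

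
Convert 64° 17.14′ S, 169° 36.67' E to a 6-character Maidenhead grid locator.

Offset from 180°W / 90°S: lon 349.6112°, lat 25.7143°.
Field: lon ⌊349.6112/20⌋ = 17 → R; lat ⌊25.7143/10⌋ = 2 → C.
Square: lon ⌊9.6112/2⌋ = 4; lat ⌊5.7143/1⌋ = 5.
Subsquare: lon ⌊1.6112/0.0833333⌋ = 19 → t; lat ⌊0.7143/0.0416667⌋ = 17 → r.

RC45tr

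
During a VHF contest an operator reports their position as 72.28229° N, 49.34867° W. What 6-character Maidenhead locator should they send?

GQ52hg

Add 180° to longitude and 90° to latitude: 130.6513, 162.2823.
Field: 130.6513/20 → 6 → G, 162.2823/10 → 16 → Q; chars GQ.
Square: 10.6513/2 → 5, 2.2823/1 → 2; chars 52.
Subsquare: 0.6513/0.0833333 → 7 → h, 0.2823/0.0416667 → 6 → g; chars hg.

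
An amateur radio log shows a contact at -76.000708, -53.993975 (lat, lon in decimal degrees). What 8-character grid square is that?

GB33ax09

Add 180° to longitude and 90° to latitude: 126.00602, 13.99929.
Field (20°×10°, letters A–R): lon ⌊126.00602/20⌋ = 6 → G; lat ⌊13.99929/10⌋ = 1 → B.
Square (2°×1°, digits 0–9): lon ⌊6.00602/2⌋ = 3; lat ⌊3.99929/1⌋ = 3.
Subsquare (5′×2.5′, letters a–x): lon ⌊0.00602/0.0833333⌋ = 0 → a; lat ⌊0.99929/0.0416667⌋ = 23 → x.
Extended square (30″×15″, digits 0–9): lon ⌊0.00602/0.00833333⌋ = 0; lat ⌊0.04096/0.00416667⌋ = 9.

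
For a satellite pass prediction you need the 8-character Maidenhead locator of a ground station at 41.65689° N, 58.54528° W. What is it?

GN01rp47

Shift to the Maidenhead origin (180°W, 90°S): lon 121.45472, lat 131.65689.
Field (20°×10°, letters A–R): 121.45472/20 → 6 → G, 131.65689/10 → 13 → N; chars GN.
Square (2°×1°, digits 0–9): 1.45472/2 → 0, 1.65689/1 → 1; chars 01.
Subsquare (5′×2.5′, letters a–x): 1.45472/0.0833333 → 17 → r, 0.65689/0.0416667 → 15 → p; chars rp.
Extended square (30″×15″, digits 0–9): 0.03805/0.00833333 → 4, 0.03189/0.00416667 → 7; chars 47.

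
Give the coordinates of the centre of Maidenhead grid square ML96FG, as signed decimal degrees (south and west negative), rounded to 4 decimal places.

26.2708, 78.4583

Field M=12, L=11: +12·20° lon, +11·10° lat → SW at lon 60°, lat 20°.
Square 9, 6: +9·2° lon, +6·1° lat → SW at lon 78°, lat 26°.
Subsquare f=5, g=6: +5·0.0833333° lon, +6·0.0416667° lat → SW at lon 78.4167°, lat 26.25°.
Cell spans 0.0833333° lon × 0.0416667° lat. Centre is SW corner plus half of each.
latitude 26.2708, longitude 78.4583.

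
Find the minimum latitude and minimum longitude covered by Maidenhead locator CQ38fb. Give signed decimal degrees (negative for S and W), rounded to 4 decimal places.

78.0417, -133.5833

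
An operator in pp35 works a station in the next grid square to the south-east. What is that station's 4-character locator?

PP44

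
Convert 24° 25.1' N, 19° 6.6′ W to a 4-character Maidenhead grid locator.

Offset from 180°W / 90°S: lon 160.89°, lat 114.42°.
Field: 160.89/20 → 8 → I, 114.42/10 → 11 → L; chars IL.
Square: 0.89/2 → 0, 4.42/1 → 4; chars 04.

IL04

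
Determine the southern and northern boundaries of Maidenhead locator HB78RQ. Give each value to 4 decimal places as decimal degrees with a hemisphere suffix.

71.3333° S, 71.2917° S

Field H=7, B=1: +7·20° lon, +1·10° lat → SW at lon -40°, lat -80°.
Square 7, 8: +7·2° lon, +8·1° lat → SW at lon -26°, lat -72°.
Subsquare r=17, q=16: +17·0.0833333° lon, +16·0.0416667° lat → SW at lon -24.5833°, lat -71.3333°.
Cell spans 0.0833333° lon × 0.0416667° lat.
south 71.3333° S, north 71.2917° S.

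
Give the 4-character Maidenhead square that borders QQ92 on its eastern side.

Longitude square 9; +1 → 10, wraps to 0, carry into field.
Longitude field Q = 16; +1 → 17 = R.
The latitude characters are unchanged.

RQ02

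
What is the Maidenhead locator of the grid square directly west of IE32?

Longitude square 3; −1 → 2.
The latitude characters are unchanged.

IE22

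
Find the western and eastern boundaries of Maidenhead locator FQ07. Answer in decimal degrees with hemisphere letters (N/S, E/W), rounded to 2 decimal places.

80.00° W, 78.00° W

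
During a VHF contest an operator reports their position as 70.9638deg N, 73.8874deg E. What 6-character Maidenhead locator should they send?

Add 180° to longitude and 90° to latitude: 253.8874, 160.9638.
Field (20°×10°, letters A–R): lon ⌊253.8874/20⌋ = 12 → M; lat ⌊160.9638/10⌋ = 16 → Q.
Square (2°×1°, digits 0–9): lon ⌊13.8874/2⌋ = 6; lat ⌊0.9638/1⌋ = 0.
Subsquare (5′×2.5′, letters a–x): lon ⌊1.8874/0.0833333⌋ = 22 → w; lat ⌊0.9638/0.0416667⌋ = 23 → x.

MQ60wx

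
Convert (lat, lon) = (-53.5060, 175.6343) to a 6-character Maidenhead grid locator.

RD76tl

Shift to the Maidenhead origin (180°W, 90°S): lon 355.6343, lat 36.4940.
Field (20°×10°, letters A–R): 355.6343/20 → 17 → R, 36.4940/10 → 3 → D; chars RD.
Square (2°×1°, digits 0–9): 15.6343/2 → 7, 6.4940/1 → 6; chars 76.
Subsquare (5′×2.5′, letters a–x): 1.6343/0.0833333 → 19 → t, 0.4940/0.0416667 → 11 → l; chars tl.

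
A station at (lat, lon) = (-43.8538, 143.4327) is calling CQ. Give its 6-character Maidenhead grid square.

QE16rd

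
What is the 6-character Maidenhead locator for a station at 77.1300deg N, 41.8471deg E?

LQ07wd

Offset from 180°W / 90°S: lon 221.8471°, lat 167.1300°.
Field (20°×10°, letters A–R): 221.8471/20 → 11 → L, 167.1300/10 → 16 → Q; chars LQ.
Square (2°×1°, digits 0–9): 1.8471/2 → 0, 7.1300/1 → 7; chars 07.
Subsquare (5′×2.5′, letters a–x): 1.8471/0.0833333 → 22 → w, 0.1300/0.0416667 → 3 → d; chars wd.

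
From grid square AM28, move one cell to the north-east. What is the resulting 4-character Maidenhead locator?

AM39

Longitude square 2; +1 → 3.
Latitude square 8; +1 → 9.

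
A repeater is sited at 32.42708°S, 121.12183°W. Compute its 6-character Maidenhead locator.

CF97kn

Add 180° to longitude and 90° to latitude: 58.8782, 57.5729.
Field (20°×10°, letters A–R): 58.8782/20 → 2 → C, 57.5729/10 → 5 → F; chars CF.
Square (2°×1°, digits 0–9): 18.8782/2 → 9, 7.5729/1 → 7; chars 97.
Subsquare (5′×2.5′, letters a–x): 0.8782/0.0833333 → 10 → k, 0.5729/0.0416667 → 13 → n; chars kn.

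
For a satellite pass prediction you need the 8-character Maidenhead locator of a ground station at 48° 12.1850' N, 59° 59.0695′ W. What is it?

GN08ae18

Offset from 180°W / 90°S: lon 120.01551°, lat 138.20308°.
Field: 120.01551/20 → 6 → G, 138.20308/10 → 13 → N; chars GN.
Square: 0.01551/2 → 0, 8.20308/1 → 8; chars 08.
Subsquare: 0.01551/0.0833333 → 0 → a, 0.20308/0.0416667 → 4 → e; chars ae.
Extended square: 0.01551/0.00833333 → 1, 0.03642/0.00416667 → 8; chars 18.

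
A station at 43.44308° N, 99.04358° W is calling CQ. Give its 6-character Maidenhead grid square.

EN03lk

Offset from 180°W / 90°S: lon 80.9564°, lat 133.4431°.
Field: lon ⌊80.9564/20⌋ = 4 → E; lat ⌊133.4431/10⌋ = 13 → N.
Square: lon ⌊0.9564/2⌋ = 0; lat ⌊3.4431/1⌋ = 3.
Subsquare: lon ⌊0.9564/0.0833333⌋ = 11 → l; lat ⌊0.4431/0.0416667⌋ = 10 → k.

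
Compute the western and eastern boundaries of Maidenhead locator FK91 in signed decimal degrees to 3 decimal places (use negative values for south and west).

Field F=5, K=10: +5·20° lon, +10·10° lat → SW at lon -80°, lat 10°.
Square 9, 1: +9·2° lon, +1·1° lat → SW at lon -62°, lat 11°.
Cell spans 2° lon × 1° lat.
west -62.000, east -60.000.

-62.000, -60.000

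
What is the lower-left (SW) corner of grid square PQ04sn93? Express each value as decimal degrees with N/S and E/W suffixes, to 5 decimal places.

Field P=15, Q=16: +15·20° lon, +16·10° lat → SW at lon 120°, lat 70°.
Square 0, 4: +0·2° lon, +4·1° lat → SW at lon 120°, lat 74°.
Subsquare s=18, n=13: +18·0.0833333° lon, +13·0.0416667° lat → SW at lon 121.5°, lat 74.5417°.
Extended square 9, 3: +9·0.00833333° lon, +3·0.00416667° lat → SW at lon 121.575°, lat 74.5542°.
latitude 74.55417° N, longitude 121.57500° E.

74.55417° N, 121.57500° E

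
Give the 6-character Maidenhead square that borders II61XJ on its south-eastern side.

Longitude subsquare x = 23; +1 → 24, wraps to 0 = a, carry into square.
Longitude square 6; +1 → 7.
Latitude subsquare j = 9; −1 → 8 = i.

II71ai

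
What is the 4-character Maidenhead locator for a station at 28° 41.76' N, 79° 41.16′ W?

FL08

Add 180° to longitude and 90° to latitude: 100.31, 118.70.
Field: 100.31/20 → 5 → F, 118.70/10 → 11 → L; chars FL.
Square: 0.31/2 → 0, 8.70/1 → 8; chars 08.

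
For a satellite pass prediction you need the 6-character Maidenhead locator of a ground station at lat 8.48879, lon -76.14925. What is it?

Add 180° to longitude and 90° to latitude: 103.8508, 98.4888.
Field: lon ⌊103.8508/20⌋ = 5 → F; lat ⌊98.4888/10⌋ = 9 → J.
Square: lon ⌊3.8508/2⌋ = 1; lat ⌊8.4888/1⌋ = 8.
Subsquare: lon ⌊1.8508/0.0833333⌋ = 22 → w; lat ⌊0.4888/0.0416667⌋ = 11 → l.

FJ18wl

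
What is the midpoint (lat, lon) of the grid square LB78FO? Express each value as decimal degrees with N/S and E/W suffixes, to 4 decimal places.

Field L=11, B=1: +11·20° lon, +1·10° lat → SW at lon 40°, lat -80°.
Square 7, 8: +7·2° lon, +8·1° lat → SW at lon 54°, lat -72°.
Subsquare f=5, o=14: +5·0.0833333° lon, +14·0.0416667° lat → SW at lon 54.4167°, lat -71.4167°.
Cell spans 0.0833333° lon × 0.0416667° lat. Centre is SW corner plus half of each.
latitude 71.3958° S, longitude 54.4583° E.

71.3958° S, 54.4583° E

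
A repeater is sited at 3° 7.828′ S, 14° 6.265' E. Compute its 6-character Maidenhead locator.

JI76bu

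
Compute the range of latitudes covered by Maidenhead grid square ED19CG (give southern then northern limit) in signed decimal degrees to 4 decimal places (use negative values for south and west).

Field E=4, D=3: +4·20° lon, +3·10° lat → SW at lon -100°, lat -60°.
Square 1, 9: +1·2° lon, +9·1° lat → SW at lon -98°, lat -51°.
Subsquare c=2, g=6: +2·0.0833333° lon, +6·0.0416667° lat → SW at lon -97.8333°, lat -50.75°.
Cell spans 0.0833333° lon × 0.0416667° lat.
south -50.7500, north -50.7083.

-50.7500, -50.7083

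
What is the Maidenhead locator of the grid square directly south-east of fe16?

FE25

Longitude square 1; +1 → 2.
Latitude square 6; −1 → 5.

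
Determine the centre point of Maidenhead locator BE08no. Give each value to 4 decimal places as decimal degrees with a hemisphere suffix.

41.3958° S, 158.8750° W

Field B=1, E=4: +1·20° lon, +4·10° lat → SW at lon -160°, lat -50°.
Square 0, 8: +0·2° lon, +8·1° lat → SW at lon -160°, lat -42°.
Subsquare n=13, o=14: +13·0.0833333° lon, +14·0.0416667° lat → SW at lon -158.917°, lat -41.4167°.
Cell spans 0.0833333° lon × 0.0416667° lat. Centre is SW corner plus half of each.
latitude 41.3958° S, longitude 158.8750° W.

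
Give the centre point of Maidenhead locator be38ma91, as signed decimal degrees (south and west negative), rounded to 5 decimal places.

Field B=1, E=4: +1·20° lon, +4·10° lat → SW at lon -160°, lat -50°.
Square 3, 8: +3·2° lon, +8·1° lat → SW at lon -154°, lat -42°.
Subsquare m=12, a=0: +12·0.0833333° lon, +0·0.0416667° lat → SW at lon -153°, lat -42°.
Extended square 9, 1: +9·0.00833333° lon, +1·0.00416667° lat → SW at lon -152.925°, lat -41.9958°.
Cell spans 0.00833333° lon × 0.00416667° lat. Centre is SW corner plus half of each.
latitude -41.99375, longitude -152.92083.

-41.99375, -152.92083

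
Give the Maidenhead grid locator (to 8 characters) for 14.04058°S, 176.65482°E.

Offset from 180°W / 90°S: lon 356.65482°, lat 75.95942°.
Field: 356.65482/20 → 17 → R, 75.95942/10 → 7 → H; chars RH.
Square: 16.65482/2 → 8, 5.95942/1 → 5; chars 85.
Subsquare: 0.65482/0.0833333 → 7 → h, 0.95942/0.0416667 → 23 → x; chars hx.
Extended square: 0.07149/0.00833333 → 8, 0.00109/0.00416667 → 0; chars 80.

RH85hx80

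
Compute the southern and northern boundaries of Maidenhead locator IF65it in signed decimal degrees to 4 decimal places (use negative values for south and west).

-34.2083, -34.1667

Field I=8, F=5: +8·20° lon, +5·10° lat → SW at lon -20°, lat -40°.
Square 6, 5: +6·2° lon, +5·1° lat → SW at lon -8°, lat -35°.
Subsquare i=8, t=19: +8·0.0833333° lon, +19·0.0416667° lat → SW at lon -7.33333°, lat -34.2083°.
Cell spans 0.0833333° lon × 0.0416667° lat.
south -34.2083, north -34.1667.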